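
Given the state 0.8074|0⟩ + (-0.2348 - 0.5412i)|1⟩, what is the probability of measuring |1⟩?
0.348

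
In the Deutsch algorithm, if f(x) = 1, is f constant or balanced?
Constant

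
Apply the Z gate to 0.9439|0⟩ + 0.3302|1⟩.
0.9439|0⟩ - 0.3302|1⟩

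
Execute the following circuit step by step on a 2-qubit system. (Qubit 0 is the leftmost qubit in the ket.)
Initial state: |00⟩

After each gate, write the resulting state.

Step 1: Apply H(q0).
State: 1/√2|00⟩ + 1/√2|10⟩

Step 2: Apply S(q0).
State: 1/√2|00⟩ + (1/√2)i|10⟩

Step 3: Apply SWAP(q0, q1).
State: 1/√2|00⟩ + (1/√2)i|01⟩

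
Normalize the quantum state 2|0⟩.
|0⟩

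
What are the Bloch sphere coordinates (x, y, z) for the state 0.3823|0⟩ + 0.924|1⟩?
(0.7065, 0, -0.7076)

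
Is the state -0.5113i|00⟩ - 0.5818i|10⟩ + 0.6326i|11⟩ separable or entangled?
Entangled

Writing the state as a|00⟩ + b|01⟩ + c|10⟩ + d|11⟩, it is a product state iff ad − bc = 0.
Here (a, b, c, d) = (-0.5113i, 0, -0.5818i, 0.6326i): ad − bc = (-0.5113i)(0.6326i) − (0)(-0.5818i) = 0.3234 ≠ 0, so the state is entangled.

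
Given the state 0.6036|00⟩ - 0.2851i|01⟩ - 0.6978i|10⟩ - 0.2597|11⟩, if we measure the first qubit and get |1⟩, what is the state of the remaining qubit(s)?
-0.9372i|0⟩ - 0.3488|1⟩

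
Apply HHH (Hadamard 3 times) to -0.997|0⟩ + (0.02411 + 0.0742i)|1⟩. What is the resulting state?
(-0.6879 + 0.05247i)|0⟩ + (-0.722 - 0.05247i)|1⟩

H² = I, so H^3 = H: a single Hadamard. With (a, b) = (-0.997, (0.02411 + 0.0742i)), H gives ((a + b)/√2, (a − b)/√2) = ((-0.6879 + 0.05247i), (-0.722 - 0.05247i)).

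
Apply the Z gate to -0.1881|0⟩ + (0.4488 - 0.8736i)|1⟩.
-0.1881|0⟩ + (-0.4488 + 0.8736i)|1⟩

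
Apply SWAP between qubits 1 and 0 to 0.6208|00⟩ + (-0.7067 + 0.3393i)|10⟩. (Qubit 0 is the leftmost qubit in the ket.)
0.6208|00⟩ + (-0.7067 + 0.3393i)|01⟩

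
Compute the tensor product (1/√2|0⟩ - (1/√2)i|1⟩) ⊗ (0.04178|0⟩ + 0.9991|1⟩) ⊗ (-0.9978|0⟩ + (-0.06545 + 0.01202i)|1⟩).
-0.02948|000⟩ + (-0.001934 + 0.0003551i)|001⟩ - 0.7049|010⟩ + (-0.04624 + 0.008492i)|011⟩ + 0.02948i|100⟩ + (0.0003551 + 0.001934i)|101⟩ + 0.7049i|110⟩ + (0.008492 + 0.04624i)|111⟩

amp(|b₁b₂…⟩) = product of the factor amplitudes for bits b₁, b₂, …; only kets whose every factor amplitude is nonzero survive.
|000⟩: (1/√2)(0.04178)(-0.9978) = -0.02948
|001⟩: (1/√2)(0.04178)(-0.06545 + 0.01202i) = (-0.001934 + 0.0003551i)
|010⟩: (1/√2)(0.9991)(-0.9978) = -0.7049
|011⟩: (1/√2)(0.9991)(-0.06545 + 0.01202i) = (-0.04624 + 0.008492i)
|100⟩: (-(1/√2)i)(0.04178)(-0.9978) = 0.02948i
|101⟩: (-(1/√2)i)(0.04178)(-0.06545 + 0.01202i) = (0.0003551 + 0.001934i)
|110⟩: (-(1/√2)i)(0.9991)(-0.9978) = 0.7049i
|111⟩: (-(1/√2)i)(0.9991)(-0.06545 + 0.01202i) = (0.008492 + 0.04624i)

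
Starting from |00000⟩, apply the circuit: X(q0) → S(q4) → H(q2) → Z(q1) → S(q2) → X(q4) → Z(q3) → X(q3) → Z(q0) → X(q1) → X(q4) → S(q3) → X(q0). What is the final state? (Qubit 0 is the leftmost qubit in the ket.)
-(1/√2)i|01010⟩ + 1/√2|01110⟩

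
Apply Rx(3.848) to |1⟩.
-0.9383i|0⟩ - 0.3459|1⟩

Rx(3.848) = [[cos(θ/2), −i·sin(θ/2)], [−i·sin(θ/2), cos(θ/2)]]; θ = 3.848, cos(θ/2) ≈ -0.345905, sin(θ/2) ≈ 0.938269.
With a = amp(|0⟩) = 0 and b = amp(|1⟩) = 1:
new amp(|0⟩) = (-0.345905)·a + (-0.938269i)·b = -0.9383i
new amp(|1⟩) = (-0.938269i)·a + (-0.345905)·b = -0.3459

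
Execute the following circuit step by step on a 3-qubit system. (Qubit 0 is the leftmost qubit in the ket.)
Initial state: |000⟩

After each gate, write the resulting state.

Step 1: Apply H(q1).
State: 1/√2|000⟩ + 1/√2|010⟩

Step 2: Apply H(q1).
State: |000⟩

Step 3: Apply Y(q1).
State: i|010⟩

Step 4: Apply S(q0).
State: i|010⟩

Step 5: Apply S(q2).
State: i|010⟩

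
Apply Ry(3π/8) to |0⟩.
0.8315|0⟩ + 0.5556|1⟩

Ry(3π/8) = [[cos(θ/2), −sin(θ/2)], [sin(θ/2), cos(θ/2)]]; θ = 3π/8, cos(θ/2) ≈ 0.83147, sin(θ/2) ≈ 0.55557.
With a = amp(|0⟩) = 1 and b = amp(|1⟩) = 0:
new amp(|0⟩) = (0.83147)·a + (-0.55557)·b = 0.8315
new amp(|1⟩) = (0.55557)·a + (0.83147)·b = 0.5556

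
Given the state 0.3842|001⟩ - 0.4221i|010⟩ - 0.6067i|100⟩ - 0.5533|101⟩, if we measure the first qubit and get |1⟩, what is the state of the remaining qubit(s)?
-0.7389i|00⟩ - 0.6738|01⟩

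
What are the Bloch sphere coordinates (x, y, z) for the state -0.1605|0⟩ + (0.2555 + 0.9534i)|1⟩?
(-0.08202, -0.306, -0.9485)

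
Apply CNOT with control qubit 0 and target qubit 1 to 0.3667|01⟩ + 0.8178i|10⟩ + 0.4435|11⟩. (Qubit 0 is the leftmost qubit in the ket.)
0.3667|01⟩ + 0.4435|10⟩ + 0.8178i|11⟩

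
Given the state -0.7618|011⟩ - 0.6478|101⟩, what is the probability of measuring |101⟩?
0.4196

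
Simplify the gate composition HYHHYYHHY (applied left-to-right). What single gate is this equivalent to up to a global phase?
H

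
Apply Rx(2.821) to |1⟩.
-0.9872i|0⟩ + 0.1596|1⟩

Rx(2.821) = [[cos(θ/2), −i·sin(θ/2)], [−i·sin(θ/2), cos(θ/2)]]; θ = 2.821, cos(θ/2) ≈ 0.159611, sin(θ/2) ≈ 0.98718.
With a = amp(|0⟩) = 0 and b = amp(|1⟩) = 1:
new amp(|0⟩) = (0.159611)·a + (-0.98718i)·b = -0.9872i
new amp(|1⟩) = (-0.98718i)·a + (0.159611)·b = 0.1596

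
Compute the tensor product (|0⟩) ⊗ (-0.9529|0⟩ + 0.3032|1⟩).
-0.9529|00⟩ + 0.3032|01⟩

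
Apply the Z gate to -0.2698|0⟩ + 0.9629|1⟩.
-0.2698|0⟩ - 0.9629|1⟩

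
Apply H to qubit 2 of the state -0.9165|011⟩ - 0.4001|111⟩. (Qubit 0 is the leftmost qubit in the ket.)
-0.6481|010⟩ + 0.6481|011⟩ - 0.2829|110⟩ + 0.2829|111⟩

H on qubit 2 mixes each pair of kets that differ only in qubit 2: amplitudes (a, b) of (|…0…⟩, |…1…⟩) become ((a + b)/√2, (a − b)/√2). Kets absent from the input have amplitude 0.
(|010⟩, |011⟩): (a, b) = (0, -0.9165) → (-0.6481, 0.6481)
(|110⟩, |111⟩): (a, b) = (0, -0.4001) → (-0.2829, 0.2829)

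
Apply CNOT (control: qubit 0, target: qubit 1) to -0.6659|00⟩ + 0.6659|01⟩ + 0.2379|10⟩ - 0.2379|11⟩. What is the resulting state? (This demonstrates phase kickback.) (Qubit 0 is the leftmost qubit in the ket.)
-0.6659|00⟩ + 0.6659|01⟩ - 0.2379|10⟩ + 0.2379|11⟩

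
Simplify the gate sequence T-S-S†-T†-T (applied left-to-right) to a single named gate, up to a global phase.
T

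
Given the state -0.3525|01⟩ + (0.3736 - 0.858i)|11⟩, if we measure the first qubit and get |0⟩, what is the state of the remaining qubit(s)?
-|1⟩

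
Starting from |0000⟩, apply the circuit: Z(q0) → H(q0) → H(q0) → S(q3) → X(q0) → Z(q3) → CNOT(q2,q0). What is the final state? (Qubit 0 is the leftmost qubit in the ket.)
|1000⟩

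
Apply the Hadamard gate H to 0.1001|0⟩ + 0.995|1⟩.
0.7744|0⟩ - 0.6328|1⟩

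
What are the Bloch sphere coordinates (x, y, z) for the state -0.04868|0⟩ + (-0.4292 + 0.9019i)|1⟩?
(0.04179, -0.08781, -0.9953)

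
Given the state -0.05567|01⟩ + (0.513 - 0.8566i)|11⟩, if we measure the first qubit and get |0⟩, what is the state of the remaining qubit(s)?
-|1⟩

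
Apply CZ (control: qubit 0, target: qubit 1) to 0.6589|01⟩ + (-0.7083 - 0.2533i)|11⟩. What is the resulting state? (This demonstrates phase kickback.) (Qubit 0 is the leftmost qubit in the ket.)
0.6589|01⟩ + (0.7083 + 0.2533i)|11⟩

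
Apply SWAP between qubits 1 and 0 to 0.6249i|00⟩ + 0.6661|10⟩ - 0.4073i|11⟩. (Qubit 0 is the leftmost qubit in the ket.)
0.6249i|00⟩ + 0.6661|01⟩ - 0.4073i|11⟩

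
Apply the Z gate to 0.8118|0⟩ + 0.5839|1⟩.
0.8118|0⟩ - 0.5839|1⟩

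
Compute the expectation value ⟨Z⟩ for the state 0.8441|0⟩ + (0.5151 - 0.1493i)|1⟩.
0.4249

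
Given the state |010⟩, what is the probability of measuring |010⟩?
1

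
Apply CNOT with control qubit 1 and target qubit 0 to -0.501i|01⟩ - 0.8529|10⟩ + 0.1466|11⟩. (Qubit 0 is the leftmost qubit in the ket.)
0.1466|01⟩ - 0.8529|10⟩ - 0.501i|11⟩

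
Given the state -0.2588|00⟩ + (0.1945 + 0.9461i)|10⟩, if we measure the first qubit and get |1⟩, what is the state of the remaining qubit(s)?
(0.2014 + 0.9795i)|0⟩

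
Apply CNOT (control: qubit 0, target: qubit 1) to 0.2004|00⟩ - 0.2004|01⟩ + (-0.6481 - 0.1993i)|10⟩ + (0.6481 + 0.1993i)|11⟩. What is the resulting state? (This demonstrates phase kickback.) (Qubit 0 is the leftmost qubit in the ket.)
0.2004|00⟩ - 0.2004|01⟩ + (0.6481 + 0.1993i)|10⟩ + (-0.6481 - 0.1993i)|11⟩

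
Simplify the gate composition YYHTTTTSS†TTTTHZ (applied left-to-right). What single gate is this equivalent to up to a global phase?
Z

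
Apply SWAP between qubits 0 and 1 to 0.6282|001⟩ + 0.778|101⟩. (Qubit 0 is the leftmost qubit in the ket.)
0.6282|001⟩ + 0.778|011⟩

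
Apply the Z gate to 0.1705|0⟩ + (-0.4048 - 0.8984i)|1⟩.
0.1705|0⟩ + (0.4048 + 0.8984i)|1⟩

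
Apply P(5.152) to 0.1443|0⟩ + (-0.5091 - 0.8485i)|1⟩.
0.1443|0⟩ + (-0.9845 + 0.09958i)|1⟩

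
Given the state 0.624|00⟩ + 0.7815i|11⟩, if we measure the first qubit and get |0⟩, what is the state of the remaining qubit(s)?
|0⟩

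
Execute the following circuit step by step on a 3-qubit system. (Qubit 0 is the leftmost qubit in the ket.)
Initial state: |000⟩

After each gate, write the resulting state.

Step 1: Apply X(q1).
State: |010⟩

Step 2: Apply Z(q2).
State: |010⟩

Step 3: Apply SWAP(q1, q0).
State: |100⟩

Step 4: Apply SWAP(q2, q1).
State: |100⟩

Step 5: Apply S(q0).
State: i|100⟩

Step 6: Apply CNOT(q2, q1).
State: i|100⟩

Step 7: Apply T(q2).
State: i|100⟩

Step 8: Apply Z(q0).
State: -i|100⟩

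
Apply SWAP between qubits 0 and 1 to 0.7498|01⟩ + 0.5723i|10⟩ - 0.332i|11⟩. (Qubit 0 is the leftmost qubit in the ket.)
0.5723i|01⟩ + 0.7498|10⟩ - 0.332i|11⟩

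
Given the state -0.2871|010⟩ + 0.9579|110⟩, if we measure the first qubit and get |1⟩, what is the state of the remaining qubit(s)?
|10⟩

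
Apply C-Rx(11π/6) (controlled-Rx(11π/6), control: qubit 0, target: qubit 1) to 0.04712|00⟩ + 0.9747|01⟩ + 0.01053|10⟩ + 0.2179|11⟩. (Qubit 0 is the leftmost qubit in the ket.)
0.04712|00⟩ + 0.9747|01⟩ + (-0.01017 - 0.0564i)|10⟩ + (-0.2105 - 0.002725i)|11⟩

C-Rx(11π/6) leaves the control-|0⟩ kets |00⟩, |01⟩ unchanged and applies Rx(11π/6) to qubit 1 on the control-|1⟩ pair (|10⟩, |11⟩).
Rx(11π/6) = [[cos(θ/2), −i·sin(θ/2)], [−i·sin(θ/2), cos(θ/2)]]; θ = 11π/6, cos(θ/2) ≈ -0.965926, sin(θ/2) ≈ 0.258819.
With a = amp(|10⟩) = 0.01053 and b = amp(|11⟩) = 0.2179:
new amp(|10⟩) = (-0.965926)·a + (-0.258819i)·b = (-0.01017 - 0.0564i)
new amp(|11⟩) = (-0.258819i)·a + (-0.965926)·b = (-0.2105 - 0.002725i)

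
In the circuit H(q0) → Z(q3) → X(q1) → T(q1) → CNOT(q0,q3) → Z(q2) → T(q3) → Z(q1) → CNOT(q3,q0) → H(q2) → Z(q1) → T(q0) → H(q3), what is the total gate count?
13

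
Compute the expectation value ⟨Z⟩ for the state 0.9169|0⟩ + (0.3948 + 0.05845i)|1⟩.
0.6814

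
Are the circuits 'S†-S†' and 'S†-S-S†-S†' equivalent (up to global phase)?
Yes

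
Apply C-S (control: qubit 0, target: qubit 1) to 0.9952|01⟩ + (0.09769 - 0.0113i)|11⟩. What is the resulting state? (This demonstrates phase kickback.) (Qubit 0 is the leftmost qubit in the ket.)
0.9952|01⟩ + (0.0113 + 0.09769i)|11⟩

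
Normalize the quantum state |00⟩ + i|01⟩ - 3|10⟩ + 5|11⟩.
0.1667|00⟩ + 0.1667i|01⟩ - 1/2|10⟩ + 0.8333|11⟩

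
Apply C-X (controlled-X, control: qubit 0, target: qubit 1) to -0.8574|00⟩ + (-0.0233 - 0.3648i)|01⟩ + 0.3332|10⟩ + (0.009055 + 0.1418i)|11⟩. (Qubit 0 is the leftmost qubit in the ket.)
-0.8574|00⟩ + (-0.0233 - 0.3648i)|01⟩ + (0.009055 + 0.1418i)|10⟩ + 0.3332|11⟩

C-X leaves the control-|0⟩ kets |00⟩, |01⟩ unchanged and applies X to qubit 1 on the control-|1⟩ pair (|10⟩, |11⟩).
X = [[0, 1], [1, 0]].
With a = amp(|10⟩) = 0.3332 and b = amp(|11⟩) = (0.009055 + 0.1418i):
new amp(|10⟩) = (1)·b = (0.009055 + 0.1418i)
new amp(|11⟩) = (1)·a = 0.3332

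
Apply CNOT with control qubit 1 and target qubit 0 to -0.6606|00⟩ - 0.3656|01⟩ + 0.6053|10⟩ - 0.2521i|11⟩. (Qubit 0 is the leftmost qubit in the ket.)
-0.6606|00⟩ - 0.2521i|01⟩ + 0.6053|10⟩ - 0.3656|11⟩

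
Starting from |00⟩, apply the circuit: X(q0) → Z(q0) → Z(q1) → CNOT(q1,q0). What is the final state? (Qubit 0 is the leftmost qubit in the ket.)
-|10⟩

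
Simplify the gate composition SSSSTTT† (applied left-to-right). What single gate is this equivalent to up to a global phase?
T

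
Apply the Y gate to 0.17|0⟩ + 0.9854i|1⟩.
0.9854|0⟩ + 0.17i|1⟩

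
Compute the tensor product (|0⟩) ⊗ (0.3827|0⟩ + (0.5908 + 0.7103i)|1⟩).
0.3827|00⟩ + (0.5908 + 0.7103i)|01⟩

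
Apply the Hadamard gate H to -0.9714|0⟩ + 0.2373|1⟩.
-0.5191|0⟩ - 0.8547|1⟩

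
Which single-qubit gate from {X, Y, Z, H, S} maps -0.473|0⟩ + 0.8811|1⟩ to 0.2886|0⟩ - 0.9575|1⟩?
H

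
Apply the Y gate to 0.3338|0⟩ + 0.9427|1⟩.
-0.9427i|0⟩ + 0.3338i|1⟩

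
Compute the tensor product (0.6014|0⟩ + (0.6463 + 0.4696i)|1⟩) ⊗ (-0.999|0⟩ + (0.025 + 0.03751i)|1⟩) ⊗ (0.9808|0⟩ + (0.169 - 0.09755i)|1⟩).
-0.5893|000⟩ + (-0.1015 + 0.05861i)|001⟩ + (0.01475 + 0.02213i)|010⟩ + (0.004741 + 0.002346i)|011⟩ + (-0.6333 - 0.4601i)|100⟩ + (-0.1549 - 0.0163i)|101⟩ + (-0.001429 + 0.03529i)|110⟩ + (0.003264 + 0.006223i)|111⟩

amp(|b₁b₂…⟩) = product of the factor amplitudes for bits b₁, b₂, …; only kets whose every factor amplitude is nonzero survive.
|000⟩: (0.6014)(-0.999)(0.9808) = -0.5893
|001⟩: (0.6014)(-0.999)(0.169 - 0.09755i) = (-0.1015 + 0.05861i)
|010⟩: (0.6014)(0.025 + 0.03751i)(0.9808) = (0.01475 + 0.02213i)
|011⟩: (0.6014)(0.025 + 0.03751i)(0.169 - 0.09755i) = (0.004741 + 0.002346i)
|100⟩: (0.6463 + 0.4696i)(-0.999)(0.9808) = (-0.6333 - 0.4601i)
|101⟩: (0.6463 + 0.4696i)(-0.999)(0.169 - 0.09755i) = (-0.1549 - 0.0163i)
|110⟩: (0.6463 + 0.4696i)(0.025 + 0.03751i)(0.9808) = (-0.001429 + 0.03529i)
|111⟩: (0.6463 + 0.4696i)(0.025 + 0.03751i)(0.169 - 0.09755i) = (0.003264 + 0.006223i)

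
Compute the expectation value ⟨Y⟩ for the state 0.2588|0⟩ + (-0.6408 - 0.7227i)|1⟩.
-0.3741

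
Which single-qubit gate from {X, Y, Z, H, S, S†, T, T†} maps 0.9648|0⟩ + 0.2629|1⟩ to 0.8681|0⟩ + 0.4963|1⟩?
H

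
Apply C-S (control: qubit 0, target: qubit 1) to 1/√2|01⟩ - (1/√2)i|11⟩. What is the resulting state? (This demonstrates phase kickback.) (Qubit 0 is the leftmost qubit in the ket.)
1/√2|01⟩ + 1/√2|11⟩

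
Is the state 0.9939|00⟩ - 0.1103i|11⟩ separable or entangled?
Entangled

Writing the state as a|00⟩ + b|01⟩ + c|10⟩ + d|11⟩, it is a product state iff ad − bc = 0.
Here (a, b, c, d) = (0.9939, 0, 0, -0.1103i): ad − bc = (0.9939)(-0.1103i) − (0)(0) = -0.1096i ≠ 0, so the state is entangled.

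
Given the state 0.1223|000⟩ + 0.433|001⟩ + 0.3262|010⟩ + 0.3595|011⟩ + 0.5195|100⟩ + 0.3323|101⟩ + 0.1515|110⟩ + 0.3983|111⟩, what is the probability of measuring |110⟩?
0.02295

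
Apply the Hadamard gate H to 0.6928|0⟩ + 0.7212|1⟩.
0.9998|0⟩ - 0.02008|1⟩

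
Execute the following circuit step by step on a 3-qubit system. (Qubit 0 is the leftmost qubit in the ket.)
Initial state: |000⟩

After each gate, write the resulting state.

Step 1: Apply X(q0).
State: |100⟩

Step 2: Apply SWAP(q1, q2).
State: |100⟩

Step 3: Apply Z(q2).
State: |100⟩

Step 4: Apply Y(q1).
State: i|110⟩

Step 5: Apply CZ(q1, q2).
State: i|110⟩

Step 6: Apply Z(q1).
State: -i|110⟩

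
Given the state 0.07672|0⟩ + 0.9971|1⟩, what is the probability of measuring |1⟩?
0.9942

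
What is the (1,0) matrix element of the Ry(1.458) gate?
0.6661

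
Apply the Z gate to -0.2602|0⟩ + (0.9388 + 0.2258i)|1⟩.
-0.2602|0⟩ + (-0.9388 - 0.2258i)|1⟩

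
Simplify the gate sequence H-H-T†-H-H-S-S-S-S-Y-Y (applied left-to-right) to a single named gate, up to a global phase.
T†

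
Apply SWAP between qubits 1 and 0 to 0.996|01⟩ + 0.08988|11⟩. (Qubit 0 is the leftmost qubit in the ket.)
0.996|10⟩ + 0.08988|11⟩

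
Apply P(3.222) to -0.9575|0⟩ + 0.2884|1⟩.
-0.9575|0⟩ + (-0.2875 - 0.02316i)|1⟩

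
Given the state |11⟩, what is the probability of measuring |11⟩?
1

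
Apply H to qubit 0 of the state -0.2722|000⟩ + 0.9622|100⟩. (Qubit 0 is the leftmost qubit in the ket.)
0.4879|000⟩ - 0.8729|100⟩

H on qubit 0 mixes each pair of kets that differ only in qubit 0: amplitudes (a, b) of (|…0…⟩, |…1…⟩) become ((a + b)/√2, (a − b)/√2). Kets absent from the input have amplitude 0.
(|000⟩, |100⟩): (a, b) = (-0.2722, 0.9622) → (0.4879, -0.8729)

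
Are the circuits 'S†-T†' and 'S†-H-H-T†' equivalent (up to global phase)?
Yes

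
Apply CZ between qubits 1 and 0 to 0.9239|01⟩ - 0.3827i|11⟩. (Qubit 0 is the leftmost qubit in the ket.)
0.9239|01⟩ + 0.3827i|11⟩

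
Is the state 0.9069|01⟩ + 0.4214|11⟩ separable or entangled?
Separable

Writing the state as a|00⟩ + b|01⟩ + c|10⟩ + d|11⟩, it is a product state iff ad − bc = 0.
Here (a, b, c, d) = (0, 0.9069, 0, 0.4214): ad − bc = (0)(0.4214) − (0.9069)(0) = 0, so the state is separable.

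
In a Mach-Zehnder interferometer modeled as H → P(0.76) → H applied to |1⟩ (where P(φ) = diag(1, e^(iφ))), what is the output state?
(0.1376 - 0.3445i)|0⟩ + (0.8624 + 0.3445i)|1⟩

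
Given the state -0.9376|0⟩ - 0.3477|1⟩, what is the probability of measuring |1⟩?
0.1209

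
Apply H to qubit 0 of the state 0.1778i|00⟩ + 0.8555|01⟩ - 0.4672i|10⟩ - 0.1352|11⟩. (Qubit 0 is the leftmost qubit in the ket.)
-0.2046i|00⟩ + 0.5093|01⟩ + 0.4561i|10⟩ + 0.7005|11⟩

H on qubit 0 mixes each pair of kets that differ only in qubit 0: amplitudes (a, b) of (|…0…⟩, |…1…⟩) become ((a + b)/√2, (a − b)/√2). Kets absent from the input have amplitude 0.
(|00⟩, |10⟩): (a, b) = (0.1778i, -0.4672i) → (-0.2046i, 0.4561i)
(|01⟩, |11⟩): (a, b) = (0.8555, -0.1352) → (0.5093, 0.7005)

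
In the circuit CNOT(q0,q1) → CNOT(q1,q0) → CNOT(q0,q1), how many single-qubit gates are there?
0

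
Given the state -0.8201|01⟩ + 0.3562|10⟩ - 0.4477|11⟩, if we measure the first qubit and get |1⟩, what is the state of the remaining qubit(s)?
0.6226|0⟩ - 0.7825|1⟩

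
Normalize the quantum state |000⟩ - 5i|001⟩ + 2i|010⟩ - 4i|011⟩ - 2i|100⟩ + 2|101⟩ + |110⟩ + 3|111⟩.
0.125|000⟩ - 0.625i|001⟩ + 0.25i|010⟩ - (1/2)i|011⟩ - 0.25i|100⟩ + 0.25|101⟩ + 0.125|110⟩ + 0.375|111⟩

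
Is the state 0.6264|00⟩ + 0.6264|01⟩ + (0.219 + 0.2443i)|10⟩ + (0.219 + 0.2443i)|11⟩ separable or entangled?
Separable

Writing the state as a|00⟩ + b|01⟩ + c|10⟩ + d|11⟩, it is a product state iff ad − bc = 0.
Here (a, b, c, d) = (0.6264, 0.6264, (0.219 + 0.2443i), (0.219 + 0.2443i)): ad − bc = (0.6264)(0.219 + 0.2443i) − (0.6264)(0.219 + 0.2443i) = 0, so the state is separable.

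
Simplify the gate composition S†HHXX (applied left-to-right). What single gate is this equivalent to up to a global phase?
S†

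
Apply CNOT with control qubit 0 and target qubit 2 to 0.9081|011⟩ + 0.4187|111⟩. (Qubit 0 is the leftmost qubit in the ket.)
0.9081|011⟩ + 0.4187|110⟩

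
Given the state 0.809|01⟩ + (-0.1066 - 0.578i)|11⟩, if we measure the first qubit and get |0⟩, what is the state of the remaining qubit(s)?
|1⟩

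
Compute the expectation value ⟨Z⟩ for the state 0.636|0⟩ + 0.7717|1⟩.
-0.191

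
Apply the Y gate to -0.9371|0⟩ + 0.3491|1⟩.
-0.3491i|0⟩ - 0.9371i|1⟩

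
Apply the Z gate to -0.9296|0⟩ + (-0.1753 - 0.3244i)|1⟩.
-0.9296|0⟩ + (0.1753 + 0.3244i)|1⟩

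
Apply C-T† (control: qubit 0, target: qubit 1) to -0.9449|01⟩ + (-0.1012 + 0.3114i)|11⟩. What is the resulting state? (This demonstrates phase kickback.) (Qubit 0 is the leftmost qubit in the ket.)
-0.9449|01⟩ + (0.1486 + 0.2918i)|11⟩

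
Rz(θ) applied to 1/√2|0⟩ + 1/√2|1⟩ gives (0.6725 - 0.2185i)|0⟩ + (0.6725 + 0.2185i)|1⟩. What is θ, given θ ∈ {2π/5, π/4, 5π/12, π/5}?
π/5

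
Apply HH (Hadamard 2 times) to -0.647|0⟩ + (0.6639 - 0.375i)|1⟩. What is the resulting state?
-0.647|0⟩ + (0.6639 - 0.375i)|1⟩

H² = I, so an even number of Hadamards cancels: H^2 = I and the state is unchanged.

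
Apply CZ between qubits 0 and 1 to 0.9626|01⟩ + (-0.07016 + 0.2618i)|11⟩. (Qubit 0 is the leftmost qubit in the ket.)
0.9626|01⟩ + (0.07016 - 0.2618i)|11⟩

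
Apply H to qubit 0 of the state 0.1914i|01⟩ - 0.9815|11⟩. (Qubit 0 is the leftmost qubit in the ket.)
(-0.694 + 0.1353i)|01⟩ + (0.694 + 0.1353i)|11⟩

H on qubit 0 mixes each pair of kets that differ only in qubit 0: amplitudes (a, b) of (|…0…⟩, |…1…⟩) become ((a + b)/√2, (a − b)/√2). Kets absent from the input have amplitude 0.
(|01⟩, |11⟩): (a, b) = (0.1914i, -0.9815) → ((-0.694 + 0.1353i), (0.694 + 0.1353i))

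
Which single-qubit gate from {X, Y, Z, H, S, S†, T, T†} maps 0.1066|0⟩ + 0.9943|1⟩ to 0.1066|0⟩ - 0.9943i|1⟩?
S†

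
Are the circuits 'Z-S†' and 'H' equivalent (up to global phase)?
No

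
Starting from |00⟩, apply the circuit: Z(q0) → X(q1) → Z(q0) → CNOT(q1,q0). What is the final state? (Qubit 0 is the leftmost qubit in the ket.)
|11⟩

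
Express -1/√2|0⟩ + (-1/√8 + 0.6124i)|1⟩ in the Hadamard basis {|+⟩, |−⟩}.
(-0.75 + 0.433i)|+⟩ + (-0.25 - 0.433i)|−⟩

With |ψ⟩ = α|0⟩ + β|1⟩, the Hadamard-basis coefficients are ⟨+|ψ⟩ = (α + β)/√2 and ⟨−|ψ⟩ = (α − β)/√2.
Here α = -1/√2, β = (-1/√8 + 0.6124i): (α + β)/√2 = (-0.75 + 0.433i), (α − β)/√2 = (-0.25 - 0.433i).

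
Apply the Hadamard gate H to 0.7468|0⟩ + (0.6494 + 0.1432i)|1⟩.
(0.9873 + 0.1013i)|0⟩ + (0.06887 - 0.1013i)|1⟩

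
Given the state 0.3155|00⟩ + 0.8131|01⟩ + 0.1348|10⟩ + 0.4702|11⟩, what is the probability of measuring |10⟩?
0.01817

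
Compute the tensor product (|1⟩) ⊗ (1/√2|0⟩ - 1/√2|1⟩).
1/√2|10⟩ - 1/√2|11⟩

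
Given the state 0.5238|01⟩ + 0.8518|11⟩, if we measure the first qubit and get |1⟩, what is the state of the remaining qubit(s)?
|1⟩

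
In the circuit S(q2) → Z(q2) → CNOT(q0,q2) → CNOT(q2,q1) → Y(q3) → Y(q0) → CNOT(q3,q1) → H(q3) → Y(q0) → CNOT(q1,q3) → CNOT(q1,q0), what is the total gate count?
11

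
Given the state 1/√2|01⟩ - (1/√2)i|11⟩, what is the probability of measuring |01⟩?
1/2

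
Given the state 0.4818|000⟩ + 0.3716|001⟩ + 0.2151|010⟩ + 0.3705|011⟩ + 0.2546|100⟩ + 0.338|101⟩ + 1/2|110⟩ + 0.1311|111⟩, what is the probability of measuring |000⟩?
0.2321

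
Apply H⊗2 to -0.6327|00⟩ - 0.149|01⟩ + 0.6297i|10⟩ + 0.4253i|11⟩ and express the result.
(-0.3909 + 0.5275i)|00⟩ + (-0.2419 + 0.1022i)|01⟩ + (-0.3909 - 0.5275i)|10⟩ + (-0.2419 - 0.1022i)|11⟩

H⊗2 gives amp(|y⟩) = (1/2) Σ_x (−1)^(x·y) amp(|x⟩), where x·y is the number of positions in which both x and y have a 1.
|00⟩: (-0.6327 - 0.149 + 0.6297i + 0.4253i)/2 = (-0.3909 + 0.5275i)
|01⟩: (-0.6327 + 0.149 + 0.6297i - 0.4253i)/2 = (-0.2419 + 0.1022i)
|10⟩: (-0.6327 - 0.149 - 0.6297i - 0.4253i)/2 = (-0.3909 - 0.5275i)
|11⟩: (-0.6327 + 0.149 - 0.6297i + 0.4253i)/2 = (-0.2419 - 0.1022i)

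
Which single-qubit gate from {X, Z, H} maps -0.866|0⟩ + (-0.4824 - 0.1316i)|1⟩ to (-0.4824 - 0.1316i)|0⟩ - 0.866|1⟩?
X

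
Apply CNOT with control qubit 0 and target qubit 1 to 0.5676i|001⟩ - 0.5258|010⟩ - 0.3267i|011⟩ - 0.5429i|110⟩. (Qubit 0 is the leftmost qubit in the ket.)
0.5676i|001⟩ - 0.5258|010⟩ - 0.3267i|011⟩ - 0.5429i|100⟩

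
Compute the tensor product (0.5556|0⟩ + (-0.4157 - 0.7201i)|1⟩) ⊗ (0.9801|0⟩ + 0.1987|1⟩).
0.5445|00⟩ + 0.1104|01⟩ + (-0.4074 - 0.7058i)|10⟩ + (-0.0826 - 0.1431i)|11⟩

amp(|b₁b₂…⟩) = product of the factor amplitudes for bits b₁, b₂, …; only kets whose every factor amplitude is nonzero survive.
|00⟩: (0.5556)(0.9801) = 0.5445
|01⟩: (0.5556)(0.1987) = 0.1104
|10⟩: (-0.4157 - 0.7201i)(0.9801) = (-0.4074 - 0.7058i)
|11⟩: (-0.4157 - 0.7201i)(0.1987) = (-0.0826 - 0.1431i)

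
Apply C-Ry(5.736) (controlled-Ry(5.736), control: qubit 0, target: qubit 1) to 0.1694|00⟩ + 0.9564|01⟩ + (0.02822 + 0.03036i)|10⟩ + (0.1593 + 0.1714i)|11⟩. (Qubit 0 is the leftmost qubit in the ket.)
0.1694|00⟩ + 0.9564|01⟩ + (-0.07021 - 0.07554i)|10⟩ + (-0.1458 - 0.1568i)|11⟩

C-Ry(5.736) leaves the control-|0⟩ kets |00⟩, |01⟩ unchanged and applies Ry(5.736) to qubit 1 on the control-|1⟩ pair (|10⟩, |11⟩).
Ry(5.736) = [[cos(θ/2), −sin(θ/2)], [sin(θ/2), cos(θ/2)]]; θ = 5.736, cos(θ/2) ≈ -0.962806, sin(θ/2) ≈ 0.270192.
With a = amp(|10⟩) = (0.02822 + 0.03036i) and b = amp(|11⟩) = (0.1593 + 0.1714i):
new amp(|10⟩) = (-0.962806)·a + (-0.270192)·b = (-0.07021 - 0.07554i)
new amp(|11⟩) = (0.270192)·a + (-0.962806)·b = (-0.1458 - 0.1568i)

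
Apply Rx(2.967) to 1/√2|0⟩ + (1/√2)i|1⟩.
0.7661|0⟩ - 0.6428i|1⟩

Rx(2.967) = [[cos(θ/2), −i·sin(θ/2)], [−i·sin(θ/2), cos(θ/2)]]; θ = 2.967, cos(θ/2) ≈ 0.0871855, sin(θ/2) ≈ 0.996192.
With a = amp(|0⟩) = 1/√2 and b = amp(|1⟩) = (1/√2)i:
new amp(|0⟩) = (0.0871855)·a + (-0.996192i)·b = 0.7661
new amp(|1⟩) = (-0.996192i)·a + (0.0871855)·b = -0.6428i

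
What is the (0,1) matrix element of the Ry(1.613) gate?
-0.7219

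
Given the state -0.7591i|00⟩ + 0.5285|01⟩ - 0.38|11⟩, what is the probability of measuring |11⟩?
0.1444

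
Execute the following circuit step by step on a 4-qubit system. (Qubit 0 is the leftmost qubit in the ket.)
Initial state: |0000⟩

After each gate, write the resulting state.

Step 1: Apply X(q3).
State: |0001⟩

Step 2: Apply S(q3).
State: i|0001⟩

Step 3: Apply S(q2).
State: i|0001⟩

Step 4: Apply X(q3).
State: i|0000⟩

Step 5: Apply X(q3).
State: i|0001⟩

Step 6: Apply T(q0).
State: i|0001⟩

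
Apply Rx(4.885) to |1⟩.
-0.6435i|0⟩ - 0.7654|1⟩

Rx(4.885) = [[cos(θ/2), −i·sin(θ/2)], [−i·sin(θ/2), cos(θ/2)]]; θ = 4.885, cos(θ/2) ≈ -0.765426, sin(θ/2) ≈ 0.643523.
With a = amp(|0⟩) = 0 and b = amp(|1⟩) = 1:
new amp(|0⟩) = (-0.765426)·a + (-0.643523i)·b = -0.6435i
new amp(|1⟩) = (-0.643523i)·a + (-0.765426)·b = -0.7654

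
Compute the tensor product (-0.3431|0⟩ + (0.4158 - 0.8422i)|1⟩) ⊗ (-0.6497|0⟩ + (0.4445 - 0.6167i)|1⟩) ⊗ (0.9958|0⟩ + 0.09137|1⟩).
0.222|000⟩ + 0.02037|001⟩ + (-0.1519 + 0.2107i)|010⟩ + (-0.01393 + 0.01933i)|011⟩ + (-0.269 + 0.5449i)|100⟩ + (-0.02468 + 0.05i)|101⟩ + (-0.3332 - 0.6281i)|110⟩ + (-0.03057 - 0.05763i)|111⟩

amp(|b₁b₂…⟩) = product of the factor amplitudes for bits b₁, b₂, …; only kets whose every factor amplitude is nonzero survive.
|000⟩: (-0.3431)(-0.6497)(0.9958) = 0.222
|001⟩: (-0.3431)(-0.6497)(0.09137) = 0.02037
|010⟩: (-0.3431)(0.4445 - 0.6167i)(0.9958) = (-0.1519 + 0.2107i)
|011⟩: (-0.3431)(0.4445 - 0.6167i)(0.09137) = (-0.01393 + 0.01933i)
|100⟩: (0.4158 - 0.8422i)(-0.6497)(0.9958) = (-0.269 + 0.5449i)
|101⟩: (0.4158 - 0.8422i)(-0.6497)(0.09137) = (-0.02468 + 0.05i)
|110⟩: (0.4158 - 0.8422i)(0.4445 - 0.6167i)(0.9958) = (-0.3332 - 0.6281i)
|111⟩: (0.4158 - 0.8422i)(0.4445 - 0.6167i)(0.09137) = (-0.03057 - 0.05763i)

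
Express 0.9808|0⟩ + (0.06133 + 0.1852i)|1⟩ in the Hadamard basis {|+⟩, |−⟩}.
(0.7369 + 0.131i)|+⟩ + (0.6502 - 0.131i)|−⟩

With |ψ⟩ = α|0⟩ + β|1⟩, the Hadamard-basis coefficients are ⟨+|ψ⟩ = (α + β)/√2 and ⟨−|ψ⟩ = (α − β)/√2.
Here α = 0.9808, β = (0.06133 + 0.1852i): (α + β)/√2 = (0.7369 + 0.131i), (α − β)/√2 = (0.6502 - 0.131i).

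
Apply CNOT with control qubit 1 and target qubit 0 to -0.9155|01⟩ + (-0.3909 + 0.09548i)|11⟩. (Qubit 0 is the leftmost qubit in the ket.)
(-0.3909 + 0.09548i)|01⟩ - 0.9155|11⟩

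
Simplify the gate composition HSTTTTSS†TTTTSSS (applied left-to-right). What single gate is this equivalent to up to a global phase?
H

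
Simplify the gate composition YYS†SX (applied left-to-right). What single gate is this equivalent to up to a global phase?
X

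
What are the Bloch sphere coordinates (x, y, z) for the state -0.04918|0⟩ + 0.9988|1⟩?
(-0.09824, 0, -0.9952)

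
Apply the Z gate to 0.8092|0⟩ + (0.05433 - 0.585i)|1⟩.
0.8092|0⟩ + (-0.05433 + 0.585i)|1⟩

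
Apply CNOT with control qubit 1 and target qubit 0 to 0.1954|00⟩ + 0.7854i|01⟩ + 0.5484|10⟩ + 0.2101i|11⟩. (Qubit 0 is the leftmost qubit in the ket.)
0.1954|00⟩ + 0.2101i|01⟩ + 0.5484|10⟩ + 0.7854i|11⟩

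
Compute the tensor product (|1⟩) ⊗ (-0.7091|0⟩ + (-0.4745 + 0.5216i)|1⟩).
-0.7091|10⟩ + (-0.4745 + 0.5216i)|11⟩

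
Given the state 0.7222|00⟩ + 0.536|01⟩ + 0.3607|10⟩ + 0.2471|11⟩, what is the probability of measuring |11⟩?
0.06106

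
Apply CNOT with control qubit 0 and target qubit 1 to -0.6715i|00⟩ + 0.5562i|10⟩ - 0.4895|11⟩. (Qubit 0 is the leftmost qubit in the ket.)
-0.6715i|00⟩ - 0.4895|10⟩ + 0.5562i|11⟩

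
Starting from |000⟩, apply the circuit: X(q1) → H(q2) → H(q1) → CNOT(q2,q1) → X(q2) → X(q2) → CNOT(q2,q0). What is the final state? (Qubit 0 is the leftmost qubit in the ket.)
1/2|000⟩ - 1/2|010⟩ - 1/2|101⟩ + 1/2|111⟩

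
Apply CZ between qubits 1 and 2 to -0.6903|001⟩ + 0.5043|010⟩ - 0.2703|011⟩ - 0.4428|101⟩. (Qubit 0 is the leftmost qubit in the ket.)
-0.6903|001⟩ + 0.5043|010⟩ + 0.2703|011⟩ - 0.4428|101⟩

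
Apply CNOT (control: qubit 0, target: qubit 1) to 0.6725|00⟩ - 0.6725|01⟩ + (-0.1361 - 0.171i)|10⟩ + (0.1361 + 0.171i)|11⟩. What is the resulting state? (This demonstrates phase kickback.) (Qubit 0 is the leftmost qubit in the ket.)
0.6725|00⟩ - 0.6725|01⟩ + (0.1361 + 0.171i)|10⟩ + (-0.1361 - 0.171i)|11⟩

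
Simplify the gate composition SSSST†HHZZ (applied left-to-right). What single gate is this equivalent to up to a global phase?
T†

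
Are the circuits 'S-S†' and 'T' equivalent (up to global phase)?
No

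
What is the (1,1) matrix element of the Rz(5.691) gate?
(-0.9565 + 0.2918i)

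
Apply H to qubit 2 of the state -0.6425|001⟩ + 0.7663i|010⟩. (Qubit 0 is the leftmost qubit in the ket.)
-0.4543|000⟩ + 0.4543|001⟩ + 0.5419i|010⟩ + 0.5419i|011⟩

H on qubit 2 mixes each pair of kets that differ only in qubit 2: amplitudes (a, b) of (|…0…⟩, |…1…⟩) become ((a + b)/√2, (a − b)/√2). Kets absent from the input have amplitude 0.
(|000⟩, |001⟩): (a, b) = (0, -0.6425) → (-0.4543, 0.4543)
(|010⟩, |011⟩): (a, b) = (0.7663i, 0) → (0.5419i, 0.5419i)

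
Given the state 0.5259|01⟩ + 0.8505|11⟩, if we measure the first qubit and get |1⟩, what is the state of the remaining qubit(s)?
|1⟩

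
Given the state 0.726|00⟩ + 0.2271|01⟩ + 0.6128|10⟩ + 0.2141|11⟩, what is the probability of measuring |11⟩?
0.04584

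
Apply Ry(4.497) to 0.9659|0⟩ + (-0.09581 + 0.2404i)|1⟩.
(-0.531 - 0.1873i)|0⟩ + (0.8125 - 0.1507i)|1⟩

Ry(4.497) = [[cos(θ/2), −sin(θ/2)], [sin(θ/2), cos(θ/2)]]; θ = 4.497, cos(θ/2) ≈ -0.627006, sin(θ/2) ≈ 0.779015.
With a = amp(|0⟩) = 0.9659 and b = amp(|1⟩) = (-0.09581 + 0.2404i):
new amp(|0⟩) = (-0.627006)·a + (-0.779015)·b = (-0.531 - 0.1873i)
new amp(|1⟩) = (0.779015)·a + (-0.627006)·b = (0.8125 - 0.1507i)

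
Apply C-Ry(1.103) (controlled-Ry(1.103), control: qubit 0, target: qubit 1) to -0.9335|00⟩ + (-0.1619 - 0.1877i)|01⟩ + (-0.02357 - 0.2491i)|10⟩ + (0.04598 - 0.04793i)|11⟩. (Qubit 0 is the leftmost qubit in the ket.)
-0.9335|00⟩ + (-0.1619 - 0.1877i)|01⟩ + (-0.04417 - 0.1871i)|10⟩ + (0.02681 - 0.1713i)|11⟩

C-Ry(1.103) leaves the control-|0⟩ kets |00⟩, |01⟩ unchanged and applies Ry(1.103) to qubit 1 on the control-|1⟩ pair (|10⟩, |11⟩).
Ry(1.103) = [[cos(θ/2), −sin(θ/2)], [sin(θ/2), cos(θ/2)]]; θ = 1.103, cos(θ/2) ≈ 0.85174, sin(θ/2) ≈ 0.523965.
With a = amp(|10⟩) = (-0.02357 - 0.2491i) and b = amp(|11⟩) = (0.04598 - 0.04793i):
new amp(|10⟩) = (0.85174)·a + (-0.523965)·b = (-0.04417 - 0.1871i)
new amp(|11⟩) = (0.523965)·a + (0.85174)·b = (0.02681 - 0.1713i)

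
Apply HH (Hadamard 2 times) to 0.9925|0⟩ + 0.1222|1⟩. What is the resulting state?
0.9925|0⟩ + 0.1222|1⟩

H² = I, so an even number of Hadamards cancels: H^2 = I and the state is unchanged.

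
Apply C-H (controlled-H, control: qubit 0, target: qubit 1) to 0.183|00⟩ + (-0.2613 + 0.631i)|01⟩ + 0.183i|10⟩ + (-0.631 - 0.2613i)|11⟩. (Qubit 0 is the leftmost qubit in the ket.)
0.183|00⟩ + (-0.2613 + 0.631i)|01⟩ + (-0.4462 - 0.05537i)|10⟩ + (0.4462 + 0.3142i)|11⟩

C-H leaves the control-|0⟩ kets |00⟩, |01⟩ unchanged and applies H to qubit 1 on the control-|1⟩ pair (|10⟩, |11⟩).
H = [[1/√2, 1/√2], [1/√2, -1/√2]].
With a = amp(|10⟩) = 0.183i and b = amp(|11⟩) = (-0.631 - 0.2613i):
new amp(|10⟩) = (1/√2)·a + (1/√2)·b = (-0.4462 - 0.05537i)
new amp(|11⟩) = (1/√2)·a + (-1/√2)·b = (0.4462 + 0.3142i)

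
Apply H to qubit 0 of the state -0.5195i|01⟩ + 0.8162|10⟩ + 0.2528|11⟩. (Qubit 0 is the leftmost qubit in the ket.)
0.5771|00⟩ + (0.1788 - 0.3673i)|01⟩ - 0.5771|10⟩ + (-0.1788 - 0.3673i)|11⟩

H on qubit 0 mixes each pair of kets that differ only in qubit 0: amplitudes (a, b) of (|…0…⟩, |…1…⟩) become ((a + b)/√2, (a − b)/√2). Kets absent from the input have amplitude 0.
(|00⟩, |10⟩): (a, b) = (0, 0.8162) → (0.5771, -0.5771)
(|01⟩, |11⟩): (a, b) = (-0.5195i, 0.2528) → ((0.1788 - 0.3673i), (-0.1788 - 0.3673i))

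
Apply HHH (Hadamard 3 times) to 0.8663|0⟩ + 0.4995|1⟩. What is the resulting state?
0.9658|0⟩ + 0.2594|1⟩

H² = I, so H^3 = H: a single Hadamard. With (a, b) = (0.8663, 0.4995), H gives ((a + b)/√2, (a − b)/√2) = (0.9658, 0.2594).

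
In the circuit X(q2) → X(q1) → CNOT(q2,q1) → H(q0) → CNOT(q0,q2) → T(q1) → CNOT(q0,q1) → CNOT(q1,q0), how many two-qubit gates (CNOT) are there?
4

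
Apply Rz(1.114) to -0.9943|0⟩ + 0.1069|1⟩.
(-0.844 + 0.5256i)|0⟩ + (0.09074 + 0.05651i)|1⟩

Rz(1.114) = [[e^(−iθ/2), 0], [0, e^(iθ/2)]] with e^(±iθ/2) = cos(θ/2) ± i·sin(θ/2); θ = 1.114, cos(θ/2) ≈ 0.848845, sin(θ/2) ≈ 0.528642.
With a = amp(|0⟩) = -0.9943 and b = amp(|1⟩) = 0.1069:
new amp(|0⟩) = (0.848845 - 0.528642i)·a = (-0.844 + 0.5256i)
new amp(|1⟩) = (0.848845 + 0.528642i)·b = (0.09074 + 0.05651i)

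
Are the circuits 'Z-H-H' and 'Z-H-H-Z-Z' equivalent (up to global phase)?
Yes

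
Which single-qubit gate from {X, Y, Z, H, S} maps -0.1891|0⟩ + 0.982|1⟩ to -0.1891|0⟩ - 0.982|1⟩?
Z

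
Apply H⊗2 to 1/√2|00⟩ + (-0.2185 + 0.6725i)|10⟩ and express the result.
(0.2443 + 0.3363i)|00⟩ + (0.2443 + 0.3363i)|01⟩ + (0.4628 - 0.3363i)|10⟩ + (0.4628 - 0.3363i)|11⟩

H⊗2 gives amp(|y⟩) = (1/2) Σ_x (−1)^(x·y) amp(|x⟩), where x·y is the number of positions in which both x and y have a 1.
|00⟩: (1/√2 + (-0.2185 + 0.6725i))/2 = (0.2443 + 0.3363i)
|01⟩: (1/√2 + (-0.2185 + 0.6725i))/2 = (0.2443 + 0.3363i)
|10⟩: (1/√2 - (-0.2185 + 0.6725i))/2 = (0.4628 - 0.3363i)
|11⟩: (1/√2 - (-0.2185 + 0.6725i))/2 = (0.4628 - 0.3363i)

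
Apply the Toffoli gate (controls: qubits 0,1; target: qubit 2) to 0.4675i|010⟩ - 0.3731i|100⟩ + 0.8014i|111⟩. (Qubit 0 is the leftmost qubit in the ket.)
0.4675i|010⟩ - 0.3731i|100⟩ + 0.8014i|110⟩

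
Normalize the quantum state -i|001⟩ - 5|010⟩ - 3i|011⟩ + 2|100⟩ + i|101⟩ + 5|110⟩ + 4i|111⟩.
-0.1111i|001⟩ - 0.5556|010⟩ - 0.3333i|011⟩ + 0.2222|100⟩ + 0.1111i|101⟩ + 0.5556|110⟩ + 0.4444i|111⟩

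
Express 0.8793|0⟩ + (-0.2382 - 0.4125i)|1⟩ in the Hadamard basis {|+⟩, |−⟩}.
(0.4533 - 0.2917i)|+⟩ + (0.7902 + 0.2917i)|−⟩

With |ψ⟩ = α|0⟩ + β|1⟩, the Hadamard-basis coefficients are ⟨+|ψ⟩ = (α + β)/√2 and ⟨−|ψ⟩ = (α − β)/√2.
Here α = 0.8793, β = (-0.2382 - 0.4125i): (α + β)/√2 = (0.4533 - 0.2917i), (α − β)/√2 = (0.7902 + 0.2917i).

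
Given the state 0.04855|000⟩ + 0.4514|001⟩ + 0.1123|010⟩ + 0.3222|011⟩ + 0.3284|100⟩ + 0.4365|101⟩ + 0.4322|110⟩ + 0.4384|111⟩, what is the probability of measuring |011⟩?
0.1038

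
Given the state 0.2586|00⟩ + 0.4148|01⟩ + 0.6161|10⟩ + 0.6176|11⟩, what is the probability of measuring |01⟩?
0.1721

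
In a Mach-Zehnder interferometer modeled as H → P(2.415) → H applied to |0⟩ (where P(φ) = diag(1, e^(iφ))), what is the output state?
(0.1263 + 0.3322i)|0⟩ + (0.8737 - 0.3322i)|1⟩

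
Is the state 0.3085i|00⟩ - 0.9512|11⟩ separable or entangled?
Entangled

Writing the state as a|00⟩ + b|01⟩ + c|10⟩ + d|11⟩, it is a product state iff ad − bc = 0.
Here (a, b, c, d) = (0.3085i, 0, 0, -0.9512): ad − bc = (0.3085i)(-0.9512) − (0)(0) = -0.2934i ≠ 0, so the state is entangled.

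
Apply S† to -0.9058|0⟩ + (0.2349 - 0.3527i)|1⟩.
-0.9058|0⟩ + (-0.3527 - 0.2349i)|1⟩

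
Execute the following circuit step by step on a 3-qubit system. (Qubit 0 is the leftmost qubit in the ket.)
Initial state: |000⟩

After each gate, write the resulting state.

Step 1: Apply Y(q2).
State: i|001⟩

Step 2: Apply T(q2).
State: (-1/√2 + (1/√2)i)|001⟩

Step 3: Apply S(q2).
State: (-1/√2 - (1/√2)i)|001⟩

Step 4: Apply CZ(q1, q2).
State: (-1/√2 - (1/√2)i)|001⟩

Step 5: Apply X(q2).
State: (-1/√2 - (1/√2)i)|000⟩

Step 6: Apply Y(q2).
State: (1/√2 - (1/√2)i)|001⟩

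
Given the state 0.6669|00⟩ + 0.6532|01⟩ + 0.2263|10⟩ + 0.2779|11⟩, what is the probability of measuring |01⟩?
0.4267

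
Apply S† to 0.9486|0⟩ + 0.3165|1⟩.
0.9486|0⟩ - 0.3165i|1⟩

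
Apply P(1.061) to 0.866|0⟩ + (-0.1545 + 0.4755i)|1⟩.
0.866|0⟩ + (-0.4904 + 0.09719i)|1⟩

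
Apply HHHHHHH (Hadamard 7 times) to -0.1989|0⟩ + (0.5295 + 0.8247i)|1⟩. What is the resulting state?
(0.2338 + 0.5832i)|0⟩ + (-0.5151 - 0.5832i)|1⟩

H² = I, so H^7 = H: a single Hadamard. With (a, b) = (-0.1989, (0.5295 + 0.8247i)), H gives ((a + b)/√2, (a − b)/√2) = ((0.2338 + 0.5832i), (-0.5151 - 0.5832i)).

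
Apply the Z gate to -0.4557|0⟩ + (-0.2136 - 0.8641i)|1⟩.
-0.4557|0⟩ + (0.2136 + 0.8641i)|1⟩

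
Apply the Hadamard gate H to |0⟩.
1/√2|0⟩ + 1/√2|1⟩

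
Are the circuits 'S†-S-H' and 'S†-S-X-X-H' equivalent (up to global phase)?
Yes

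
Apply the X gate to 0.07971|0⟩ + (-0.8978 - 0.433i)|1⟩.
(-0.8978 - 0.433i)|0⟩ + 0.07971|1⟩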